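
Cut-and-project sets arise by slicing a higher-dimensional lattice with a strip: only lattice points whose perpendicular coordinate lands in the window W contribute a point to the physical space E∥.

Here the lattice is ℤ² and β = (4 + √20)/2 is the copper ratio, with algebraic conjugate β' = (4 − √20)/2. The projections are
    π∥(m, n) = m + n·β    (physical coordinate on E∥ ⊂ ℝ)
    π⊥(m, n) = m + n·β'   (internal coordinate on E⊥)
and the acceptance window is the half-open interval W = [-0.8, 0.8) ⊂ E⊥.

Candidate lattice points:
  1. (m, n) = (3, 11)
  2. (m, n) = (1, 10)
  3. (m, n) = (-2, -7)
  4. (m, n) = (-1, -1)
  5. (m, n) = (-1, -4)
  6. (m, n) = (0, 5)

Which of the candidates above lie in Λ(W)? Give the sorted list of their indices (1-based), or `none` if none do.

Compute β' = (4−√20)/2 = -0.236068, so π⊥(m,n) = m -0.236068·n.
[1] lift (3,11): star map gives 0.403252; window check -0.8 ≤ 0.403252 < 0.8 is true → IN Λ
[2] lift (1,10): star map gives -1.360680; window check -0.8 ≤ -1.360680 < 0.8 is false → out
[3] lift (-2,-7): star map gives -0.347524; window check -0.8 ≤ -0.347524 < 0.8 is true → IN Λ
[4] lift (-1,-1): star map gives -0.763932; window check -0.8 ≤ -0.763932 < 0.8 is true → IN Λ
[5] lift (-1,-4): star map gives -0.055728; window check -0.8 ≤ -0.055728 < 0.8 is true → IN Λ
[6] lift (0,5): star map gives -1.180340; window check -0.8 ≤ -1.180340 < 0.8 is false → out

1, 3, 4, 5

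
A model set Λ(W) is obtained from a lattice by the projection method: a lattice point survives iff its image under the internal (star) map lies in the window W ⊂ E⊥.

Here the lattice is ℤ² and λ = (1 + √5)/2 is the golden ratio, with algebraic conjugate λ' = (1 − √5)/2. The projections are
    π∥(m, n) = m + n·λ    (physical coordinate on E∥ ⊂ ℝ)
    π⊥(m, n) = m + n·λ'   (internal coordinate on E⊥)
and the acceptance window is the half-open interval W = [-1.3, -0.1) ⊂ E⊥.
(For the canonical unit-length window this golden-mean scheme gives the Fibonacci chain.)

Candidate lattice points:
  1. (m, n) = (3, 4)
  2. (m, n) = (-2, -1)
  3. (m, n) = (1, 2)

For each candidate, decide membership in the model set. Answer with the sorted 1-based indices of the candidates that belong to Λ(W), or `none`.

λ' = (1−√5)/2 ≈ -0.61803.
[1] lift (3,4): star map gives 0.52786; window check -1.3 ≤ 0.52786 < -0.1 is false → out
[2] lift (-2,-1): star map gives -1.38197; window check -1.3 ≤ -1.38197 < -0.1 is false → out
[3] lift (1,2): star map gives -0.23607; window check -1.3 ≤ -0.23607 < -0.1 is true → IN Λ

3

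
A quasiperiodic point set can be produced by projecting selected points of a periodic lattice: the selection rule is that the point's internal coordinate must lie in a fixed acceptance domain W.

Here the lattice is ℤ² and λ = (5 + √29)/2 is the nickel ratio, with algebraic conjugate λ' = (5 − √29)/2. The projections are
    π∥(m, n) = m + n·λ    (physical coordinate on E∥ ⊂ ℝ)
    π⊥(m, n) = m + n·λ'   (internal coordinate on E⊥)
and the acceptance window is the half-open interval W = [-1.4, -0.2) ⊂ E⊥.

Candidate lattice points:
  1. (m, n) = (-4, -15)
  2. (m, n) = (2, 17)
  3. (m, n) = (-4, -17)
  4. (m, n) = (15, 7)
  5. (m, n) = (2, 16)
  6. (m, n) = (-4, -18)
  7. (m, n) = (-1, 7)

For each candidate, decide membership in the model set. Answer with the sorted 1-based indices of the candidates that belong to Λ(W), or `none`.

λ' = (5−√29)/2 ≈ -0.1926.
candidate 1: (m,n)=(-4,-15) → π∥ = -4-15·λ ≈ -81.8887, π⊥ = -4-15·λ' ≈ -1.1113 ∈ [-1.4, -0.2) ⇒ IN Λ
candidate 2: (m,n)=(2,17) → π∥ = 2+17·λ ≈ 90.2739, π⊥ = 2+17·λ' ≈ -1.2739 ∈ [-1.4, -0.2) ⇒ IN Λ
candidate 3: (m,n)=(-4,-17) → π∥ = -4-17·λ ≈ -92.2739, π⊥ = -4-17·λ' ≈ -0.7261 ∈ [-1.4, -0.2) ⇒ IN Λ
candidate 4: (m,n)=(15,7) → π∥ = 15+7·λ ≈ 51.3481, π⊥ = 15+7·λ' ≈ 13.6519 ∉ [-1.4, -0.2) ⇒ out
candidate 5: (m,n)=(2,16) → π∥ = 2+16·λ ≈ 85.0813, π⊥ = 2+16·λ' ≈ -1.0813 ∈ [-1.4, -0.2) ⇒ IN Λ
candidate 6: (m,n)=(-4,-18) → π∥ = -4-18·λ ≈ -97.4665, π⊥ = -4-18·λ' ≈ -0.5335 ∈ [-1.4, -0.2) ⇒ IN Λ
candidate 7: (m,n)=(-1,7) → π∥ = -1+7·λ ≈ 35.3481, π⊥ = -1+7·λ' ≈ -2.3481 ∉ [-1.4, -0.2) ⇒ out

1, 2, 3, 5, 6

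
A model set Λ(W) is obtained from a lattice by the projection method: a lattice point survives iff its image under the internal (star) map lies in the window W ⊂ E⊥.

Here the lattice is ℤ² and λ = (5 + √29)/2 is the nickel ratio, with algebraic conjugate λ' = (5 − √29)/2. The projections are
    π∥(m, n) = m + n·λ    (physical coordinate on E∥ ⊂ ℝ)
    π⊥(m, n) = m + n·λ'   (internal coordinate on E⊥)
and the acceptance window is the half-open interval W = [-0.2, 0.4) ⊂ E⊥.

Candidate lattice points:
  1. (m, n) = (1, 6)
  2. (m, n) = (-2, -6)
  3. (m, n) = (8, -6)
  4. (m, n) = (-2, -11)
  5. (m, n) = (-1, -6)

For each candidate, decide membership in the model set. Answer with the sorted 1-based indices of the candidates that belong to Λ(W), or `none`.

λ' = (5−√29)/2 ≈ -0.192582.
#1 (1,6): internal coord 1 + (6)·λ' = -0.155494; -0.155494 ∈ [-0.2, 0.4) → IN Λ
#2 (-2,-6): internal coord -2 + (-6)·λ' = -0.844506; -0.844506 ∉ [-0.2, 0.4) → out
#3 (8,-6): internal coord 8 + (-6)·λ' = +9.155494; +9.155494 ∉ [-0.2, 0.4) → out
#4 (-2,-11): internal coord -2 + (-11)·λ' = +0.118406; +0.118406 ∈ [-0.2, 0.4) → IN Λ
#5 (-1,-6): internal coord -1 + (-6)·λ' = +0.155494; +0.155494 ∈ [-0.2, 0.4) → IN Λ

1, 4, 5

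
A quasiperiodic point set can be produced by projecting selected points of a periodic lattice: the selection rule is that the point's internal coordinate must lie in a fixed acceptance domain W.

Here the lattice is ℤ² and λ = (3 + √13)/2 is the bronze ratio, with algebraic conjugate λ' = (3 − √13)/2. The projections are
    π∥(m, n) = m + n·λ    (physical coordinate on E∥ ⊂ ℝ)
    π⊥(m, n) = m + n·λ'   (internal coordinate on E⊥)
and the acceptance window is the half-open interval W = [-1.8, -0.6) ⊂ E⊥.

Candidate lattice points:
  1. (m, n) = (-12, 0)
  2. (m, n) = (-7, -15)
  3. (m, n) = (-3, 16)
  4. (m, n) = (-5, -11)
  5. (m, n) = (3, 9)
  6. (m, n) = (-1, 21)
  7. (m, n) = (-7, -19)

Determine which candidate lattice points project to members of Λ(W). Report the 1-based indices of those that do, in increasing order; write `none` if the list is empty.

4, 7

Compute λ' = (3−√13)/2 = -0.30278, so π⊥(m,n) = m -0.30278·n.
#1 (-12,0): internal coord -12 + (0)·λ' = -12.00000; -12.00000 ∉ [-1.8, -0.6) → out
#2 (-7,-15): internal coord -7 + (-15)·λ' = -2.45837; -2.45837 ∉ [-1.8, -0.6) → out
#3 (-3,16): internal coord -3 + (16)·λ' = -7.84441; -7.84441 ∉ [-1.8, -0.6) → out
#4 (-5,-11): internal coord -5 + (-11)·λ' = -1.66947; -1.66947 ∈ [-1.8, -0.6) → IN Λ
#5 (3,9): internal coord 3 + (9)·λ' = +0.27502; +0.27502 ∉ [-1.8, -0.6) → out
#6 (-1,21): internal coord -1 + (21)·λ' = -7.35829; -7.35829 ∉ [-1.8, -0.6) → out
#7 (-7,-19): internal coord -7 + (-19)·λ' = -1.24726; -1.24726 ∈ [-1.8, -0.6) → IN Λ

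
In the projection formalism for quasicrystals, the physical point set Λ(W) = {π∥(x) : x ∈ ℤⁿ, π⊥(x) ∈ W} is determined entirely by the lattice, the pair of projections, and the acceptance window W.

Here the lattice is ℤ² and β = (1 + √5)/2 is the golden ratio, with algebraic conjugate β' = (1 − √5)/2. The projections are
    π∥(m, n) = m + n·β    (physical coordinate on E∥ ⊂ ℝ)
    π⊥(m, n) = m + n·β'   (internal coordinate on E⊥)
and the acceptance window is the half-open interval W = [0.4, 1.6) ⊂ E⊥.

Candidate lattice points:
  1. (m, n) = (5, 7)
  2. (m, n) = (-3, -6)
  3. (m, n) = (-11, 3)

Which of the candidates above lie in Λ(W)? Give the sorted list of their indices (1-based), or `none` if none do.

β' = (1−√5)/2 ≈ -0.618034.
candidate 1: (m,n)=(5,7) → π∥ = 5+7·β ≈ 16.326238, π⊥ = 5+7·β' ≈ 0.673762 ∈ [0.4, 1.6) ⇒ IN Λ
candidate 2: (m,n)=(-3,-6) → π∥ = -3-6·β ≈ -12.708204, π⊥ = -3-6·β' ≈ 0.708204 ∈ [0.4, 1.6) ⇒ IN Λ
candidate 3: (m,n)=(-11,3) → π∥ = -11+3·β ≈ -6.145898, π⊥ = -11+3·β' ≈ -12.854102 ∉ [0.4, 1.6) ⇒ out

1, 2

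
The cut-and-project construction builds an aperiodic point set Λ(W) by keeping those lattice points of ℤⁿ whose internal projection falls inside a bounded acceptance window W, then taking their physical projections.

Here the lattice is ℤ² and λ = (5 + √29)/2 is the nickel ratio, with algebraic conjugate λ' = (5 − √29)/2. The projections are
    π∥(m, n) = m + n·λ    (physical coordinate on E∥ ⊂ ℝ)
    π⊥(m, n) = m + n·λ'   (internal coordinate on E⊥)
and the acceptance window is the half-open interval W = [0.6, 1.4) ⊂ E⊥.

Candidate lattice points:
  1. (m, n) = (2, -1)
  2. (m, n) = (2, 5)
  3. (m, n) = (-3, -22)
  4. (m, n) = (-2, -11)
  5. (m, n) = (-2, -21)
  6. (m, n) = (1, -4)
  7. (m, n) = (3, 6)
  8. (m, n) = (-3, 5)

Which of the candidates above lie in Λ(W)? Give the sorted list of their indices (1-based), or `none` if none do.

2, 3

Numerically λ ≈ 5.192582 and λ' = −1/λ ≈ -0.192582.
#1 (2,-1): internal coord 2 + (-1)·λ' = +2.192582; +2.192582 ∉ [0.6, 1.4) → out
#2 (2,5): internal coord 2 + (5)·λ' = +1.037088; +1.037088 ∈ [0.6, 1.4) → IN Λ
#3 (-3,-22): internal coord -3 + (-22)·λ' = +1.236813; +1.236813 ∈ [0.6, 1.4) → IN Λ
#4 (-2,-11): internal coord -2 + (-11)·λ' = +0.118406; +0.118406 ∉ [0.6, 1.4) → out
#5 (-2,-21): internal coord -2 + (-21)·λ' = +2.044230; +2.044230 ∉ [0.6, 1.4) → out
#6 (1,-4): internal coord 1 + (-4)·λ' = +1.770330; +1.770330 ∉ [0.6, 1.4) → out
#7 (3,6): internal coord 3 + (6)·λ' = +1.844506; +1.844506 ∉ [0.6, 1.4) → out
#8 (-3,5): internal coord -3 + (5)·λ' = -3.962912; -3.962912 ∉ [0.6, 1.4) → out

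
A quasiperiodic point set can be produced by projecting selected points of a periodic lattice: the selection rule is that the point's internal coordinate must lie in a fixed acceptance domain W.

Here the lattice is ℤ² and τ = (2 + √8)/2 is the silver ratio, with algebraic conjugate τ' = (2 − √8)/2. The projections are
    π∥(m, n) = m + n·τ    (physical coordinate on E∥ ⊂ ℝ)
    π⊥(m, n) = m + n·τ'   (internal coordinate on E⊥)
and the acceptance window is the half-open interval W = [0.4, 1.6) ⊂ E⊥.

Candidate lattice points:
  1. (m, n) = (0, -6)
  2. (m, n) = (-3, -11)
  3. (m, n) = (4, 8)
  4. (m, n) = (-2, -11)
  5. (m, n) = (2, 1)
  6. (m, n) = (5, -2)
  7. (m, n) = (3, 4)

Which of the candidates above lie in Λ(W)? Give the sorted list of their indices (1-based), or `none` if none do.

2, 3, 5, 7

τ' = (2−√8)/2 ≈ -0.41421.
#1 (0,-6): internal coord 0 + (-6)·τ' = +2.48528; +2.48528 ∉ [0.4, 1.6) → out
#2 (-3,-11): internal coord -3 + (-11)·τ' = +1.55635; +1.55635 ∈ [0.4, 1.6) → IN Λ
#3 (4,8): internal coord 4 + (8)·τ' = +0.68629; +0.68629 ∈ [0.4, 1.6) → IN Λ
#4 (-2,-11): internal coord -2 + (-11)·τ' = +2.55635; +2.55635 ∉ [0.4, 1.6) → out
#5 (2,1): internal coord 2 + (1)·τ' = +1.58579; +1.58579 ∈ [0.4, 1.6) → IN Λ
#6 (5,-2): internal coord 5 + (-2)·τ' = +5.82843; +5.82843 ∉ [0.4, 1.6) → out
#7 (3,4): internal coord 3 + (4)·τ' = +1.34315; +1.34315 ∈ [0.4, 1.6) → IN Λ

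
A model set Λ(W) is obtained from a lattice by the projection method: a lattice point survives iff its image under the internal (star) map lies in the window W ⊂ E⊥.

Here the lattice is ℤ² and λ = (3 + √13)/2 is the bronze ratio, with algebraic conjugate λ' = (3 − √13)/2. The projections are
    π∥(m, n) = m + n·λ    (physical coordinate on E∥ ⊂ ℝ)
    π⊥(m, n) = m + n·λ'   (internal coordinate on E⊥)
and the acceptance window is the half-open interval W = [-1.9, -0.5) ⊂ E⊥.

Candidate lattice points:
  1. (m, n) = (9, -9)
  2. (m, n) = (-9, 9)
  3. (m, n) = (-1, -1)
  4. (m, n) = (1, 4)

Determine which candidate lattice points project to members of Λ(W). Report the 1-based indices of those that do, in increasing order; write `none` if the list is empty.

3

Numerically λ ≈ 3.30278 and λ' = −1/λ ≈ -0.30278.
candidate 1: (m,n)=(9,-9) → π∥ = 9-9·λ ≈ -20.72498, π⊥ = 9-9·λ' ≈ 11.72498 ∉ [-1.9, -0.5) ⇒ out
candidate 2: (m,n)=(-9,9) → π∥ = -9+9·λ ≈ 20.72498, π⊥ = -9+9·λ' ≈ -11.72498 ∉ [-1.9, -0.5) ⇒ out
candidate 3: (m,n)=(-1,-1) → π∥ = -1-1·λ ≈ -4.30278, π⊥ = -1-1·λ' ≈ -0.69722 ∈ [-1.9, -0.5) ⇒ IN Λ
candidate 4: (m,n)=(1,4) → π∥ = 1+4·λ ≈ 14.21110, π⊥ = 1+4·λ' ≈ -0.21110 ∉ [-1.9, -0.5) ⇒ out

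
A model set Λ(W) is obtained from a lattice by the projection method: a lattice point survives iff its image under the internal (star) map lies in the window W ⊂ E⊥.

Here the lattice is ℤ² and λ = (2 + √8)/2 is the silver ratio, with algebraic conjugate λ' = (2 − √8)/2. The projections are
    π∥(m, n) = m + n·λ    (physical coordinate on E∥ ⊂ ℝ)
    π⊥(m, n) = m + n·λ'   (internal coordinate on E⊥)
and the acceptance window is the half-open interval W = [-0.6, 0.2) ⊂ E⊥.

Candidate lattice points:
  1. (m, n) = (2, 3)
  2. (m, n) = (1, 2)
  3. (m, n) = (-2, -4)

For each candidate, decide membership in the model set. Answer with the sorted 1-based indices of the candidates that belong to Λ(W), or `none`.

2, 3

λ' = (2−√8)/2 ≈ -0.4142.
candidate 1: (m,n)=(2,3) → π∥ = 2+3·λ ≈ 9.2426, π⊥ = 2+3·λ' ≈ 0.7574 ∉ [-0.6, 0.2) ⇒ out
candidate 2: (m,n)=(1,2) → π∥ = 1+2·λ ≈ 5.8284, π⊥ = 1+2·λ' ≈ 0.1716 ∈ [-0.6, 0.2) ⇒ IN Λ
candidate 3: (m,n)=(-2,-4) → π∥ = -2-4·λ ≈ -11.6569, π⊥ = -2-4·λ' ≈ -0.3431 ∈ [-0.6, 0.2) ⇒ IN Λ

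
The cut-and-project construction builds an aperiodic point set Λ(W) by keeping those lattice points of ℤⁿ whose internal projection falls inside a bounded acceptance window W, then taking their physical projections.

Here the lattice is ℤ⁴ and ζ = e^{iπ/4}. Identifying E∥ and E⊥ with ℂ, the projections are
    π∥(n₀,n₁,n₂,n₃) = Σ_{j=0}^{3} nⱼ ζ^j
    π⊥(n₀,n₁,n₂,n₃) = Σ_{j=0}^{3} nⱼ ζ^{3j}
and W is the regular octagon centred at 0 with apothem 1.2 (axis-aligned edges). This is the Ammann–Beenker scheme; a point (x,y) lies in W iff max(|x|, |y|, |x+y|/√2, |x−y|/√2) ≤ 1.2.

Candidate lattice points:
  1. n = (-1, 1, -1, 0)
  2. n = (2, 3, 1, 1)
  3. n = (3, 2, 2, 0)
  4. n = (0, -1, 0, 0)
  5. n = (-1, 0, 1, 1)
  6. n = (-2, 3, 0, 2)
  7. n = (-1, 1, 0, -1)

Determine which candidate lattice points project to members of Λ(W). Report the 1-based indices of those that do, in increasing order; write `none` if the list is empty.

Internal map: ζ^{3j} for j=0..3 gives (1,0), (−√2/2,√2/2), (0,−1), (√2/2,√2/2).
candidate 1: n = (-1, 1, -1, 0) → π⊥ ≈ (-1.70711, +1.70711); max(|x|,|y|,|x±y|/√2) = 2.41421 > 1.2 ⇒ ∉ W
candidate 2: n = (2, 3, 1, 1) → π⊥ ≈ (+0.58579, +1.82843); max(|x|,|y|,|x±y|/√2) = 1.82843 > 1.2 ⇒ ∉ W
candidate 3: n = (3, 2, 2, 0) → π⊥ ≈ (+1.58579, -0.58579); max(|x|,|y|,|x±y|/√2) = 1.58579 > 1.2 ⇒ ∉ W
candidate 4: n = (0, -1, 0, 0) → π⊥ ≈ (+0.70711, -0.70711); max(|x|,|y|,|x±y|/√2) = 1.00000 ≤ 1.2 ⇒ ∈ W
candidate 5: n = (-1, 0, 1, 1) → π⊥ ≈ (-0.29289, -0.29289); max(|x|,|y|,|x±y|/√2) = 0.41421 ≤ 1.2 ⇒ ∈ W
candidate 6: n = (-2, 3, 0, 2) → π⊥ ≈ (-2.70711, +3.53553); max(|x|,|y|,|x±y|/√2) = 4.41421 > 1.2 ⇒ ∉ W
candidate 7: n = (-1, 1, 0, -1) → π⊥ ≈ (-2.41421, +0.00000); max(|x|,|y|,|x±y|/√2) = 2.41421 > 1.2 ⇒ ∉ W

4, 5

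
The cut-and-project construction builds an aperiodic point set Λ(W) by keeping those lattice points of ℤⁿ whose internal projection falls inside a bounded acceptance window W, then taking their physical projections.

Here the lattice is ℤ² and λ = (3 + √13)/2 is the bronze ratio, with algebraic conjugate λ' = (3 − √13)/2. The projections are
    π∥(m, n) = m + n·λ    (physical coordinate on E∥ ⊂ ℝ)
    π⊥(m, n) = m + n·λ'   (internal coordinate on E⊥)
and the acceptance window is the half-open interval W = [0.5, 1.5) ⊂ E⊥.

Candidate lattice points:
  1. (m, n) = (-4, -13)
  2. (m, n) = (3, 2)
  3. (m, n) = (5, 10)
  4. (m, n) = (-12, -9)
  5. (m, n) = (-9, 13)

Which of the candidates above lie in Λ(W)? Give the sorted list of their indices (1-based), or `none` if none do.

Compute λ' = (3−√13)/2 = -0.30278, so π⊥(m,n) = m -0.30278·n.
#1 (-4,-13): internal coord -4 + (-13)·λ' = -0.06392; -0.06392 ∉ [0.5, 1.5) → out
#2 (3,2): internal coord 3 + (2)·λ' = +2.39445; +2.39445 ∉ [0.5, 1.5) → out
#3 (5,10): internal coord 5 + (10)·λ' = +1.97224; +1.97224 ∉ [0.5, 1.5) → out
#4 (-12,-9): internal coord -12 + (-9)·λ' = -9.27502; -9.27502 ∉ [0.5, 1.5) → out
#5 (-9,13): internal coord -9 + (13)·λ' = -12.93608; -12.93608 ∉ [0.5, 1.5) → out

none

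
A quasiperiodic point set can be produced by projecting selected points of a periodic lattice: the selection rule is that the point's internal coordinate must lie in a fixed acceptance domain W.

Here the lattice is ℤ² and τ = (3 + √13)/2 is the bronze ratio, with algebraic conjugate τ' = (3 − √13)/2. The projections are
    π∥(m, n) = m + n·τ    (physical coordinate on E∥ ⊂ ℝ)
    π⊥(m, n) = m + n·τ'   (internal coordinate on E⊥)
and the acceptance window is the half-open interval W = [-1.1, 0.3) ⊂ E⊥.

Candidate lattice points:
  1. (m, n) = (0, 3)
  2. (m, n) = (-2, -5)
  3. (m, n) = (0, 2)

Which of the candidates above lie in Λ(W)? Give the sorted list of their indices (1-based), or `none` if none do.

Compute τ' = (3−√13)/2 = -0.3028, so π⊥(m,n) = m -0.3028·n.
candidate 1: (m,n)=(0,3) → π∥ = 0+3·τ ≈ 9.9083, π⊥ = 0+3·τ' ≈ -0.9083 ∈ [-1.1, 0.3) ⇒ IN Λ
candidate 2: (m,n)=(-2,-5) → π∥ = -2-5·τ ≈ -18.5139, π⊥ = -2-5·τ' ≈ -0.4861 ∈ [-1.1, 0.3) ⇒ IN Λ
candidate 3: (m,n)=(0,2) → π∥ = 0+2·τ ≈ 6.6056, π⊥ = 0+2·τ' ≈ -0.6056 ∈ [-1.1, 0.3) ⇒ IN Λ

1, 2, 3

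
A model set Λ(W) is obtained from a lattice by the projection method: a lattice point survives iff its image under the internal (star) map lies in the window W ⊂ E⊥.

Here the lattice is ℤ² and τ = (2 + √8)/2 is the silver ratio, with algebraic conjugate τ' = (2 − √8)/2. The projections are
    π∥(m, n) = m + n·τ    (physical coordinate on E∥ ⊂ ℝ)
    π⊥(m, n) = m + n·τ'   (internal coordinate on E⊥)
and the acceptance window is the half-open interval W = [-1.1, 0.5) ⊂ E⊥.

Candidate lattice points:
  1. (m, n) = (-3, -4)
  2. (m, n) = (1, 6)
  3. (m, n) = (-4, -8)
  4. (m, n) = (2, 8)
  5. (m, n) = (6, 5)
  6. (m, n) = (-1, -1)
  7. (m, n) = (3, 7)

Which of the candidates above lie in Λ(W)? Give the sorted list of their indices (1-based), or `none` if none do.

Compute τ' = (2−√8)/2 = -0.4142, so π⊥(m,n) = m -0.4142·n.
candidate 1: (m,n)=(-3,-4) → π∥ = -3-4·τ ≈ -12.6569, π⊥ = -3-4·τ' ≈ -1.3431 ∉ [-1.1, 0.5) ⇒ out
candidate 2: (m,n)=(1,6) → π∥ = 1+6·τ ≈ 15.4853, π⊥ = 1+6·τ' ≈ -1.4853 ∉ [-1.1, 0.5) ⇒ out
candidate 3: (m,n)=(-4,-8) → π∥ = -4-8·τ ≈ -23.3137, π⊥ = -4-8·τ' ≈ -0.6863 ∈ [-1.1, 0.5) ⇒ IN Λ
candidate 4: (m,n)=(2,8) → π∥ = 2+8·τ ≈ 21.3137, π⊥ = 2+8·τ' ≈ -1.3137 ∉ [-1.1, 0.5) ⇒ out
candidate 5: (m,n)=(6,5) → π∥ = 6+5·τ ≈ 18.0711, π⊥ = 6+5·τ' ≈ 3.9289 ∉ [-1.1, 0.5) ⇒ out
candidate 6: (m,n)=(-1,-1) → π∥ = -1-1·τ ≈ -3.4142, π⊥ = -1-1·τ' ≈ -0.5858 ∈ [-1.1, 0.5) ⇒ IN Λ
candidate 7: (m,n)=(3,7) → π∥ = 3+7·τ ≈ 19.8995, π⊥ = 3+7·τ' ≈ 0.1005 ∈ [-1.1, 0.5) ⇒ IN Λ

3, 6, 7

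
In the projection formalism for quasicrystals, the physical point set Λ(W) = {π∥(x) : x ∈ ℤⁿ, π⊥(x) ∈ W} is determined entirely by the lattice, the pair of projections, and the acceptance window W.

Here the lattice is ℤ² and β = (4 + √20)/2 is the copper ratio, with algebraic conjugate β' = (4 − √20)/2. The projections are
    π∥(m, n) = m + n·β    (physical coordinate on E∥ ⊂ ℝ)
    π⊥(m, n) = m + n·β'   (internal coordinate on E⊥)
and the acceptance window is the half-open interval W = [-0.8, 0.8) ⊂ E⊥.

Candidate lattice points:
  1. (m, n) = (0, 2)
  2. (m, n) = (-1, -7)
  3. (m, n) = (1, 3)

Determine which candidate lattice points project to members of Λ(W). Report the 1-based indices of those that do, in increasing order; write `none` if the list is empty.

Compute β' = (4−√20)/2 = -0.2361, so π⊥(m,n) = m -0.2361·n.
candidate 1: (m,n)=(0,2) → π∥ = 0+2·β ≈ 8.4721, π⊥ = 0+2·β' ≈ -0.4721 ∈ [-0.8, 0.8) ⇒ IN Λ
candidate 2: (m,n)=(-1,-7) → π∥ = -1-7·β ≈ -30.6525, π⊥ = -1-7·β' ≈ 0.6525 ∈ [-0.8, 0.8) ⇒ IN Λ
candidate 3: (m,n)=(1,3) → π∥ = 1+3·β ≈ 13.7082, π⊥ = 1+3·β' ≈ 0.2918 ∈ [-0.8, 0.8) ⇒ IN Λ

1, 2, 3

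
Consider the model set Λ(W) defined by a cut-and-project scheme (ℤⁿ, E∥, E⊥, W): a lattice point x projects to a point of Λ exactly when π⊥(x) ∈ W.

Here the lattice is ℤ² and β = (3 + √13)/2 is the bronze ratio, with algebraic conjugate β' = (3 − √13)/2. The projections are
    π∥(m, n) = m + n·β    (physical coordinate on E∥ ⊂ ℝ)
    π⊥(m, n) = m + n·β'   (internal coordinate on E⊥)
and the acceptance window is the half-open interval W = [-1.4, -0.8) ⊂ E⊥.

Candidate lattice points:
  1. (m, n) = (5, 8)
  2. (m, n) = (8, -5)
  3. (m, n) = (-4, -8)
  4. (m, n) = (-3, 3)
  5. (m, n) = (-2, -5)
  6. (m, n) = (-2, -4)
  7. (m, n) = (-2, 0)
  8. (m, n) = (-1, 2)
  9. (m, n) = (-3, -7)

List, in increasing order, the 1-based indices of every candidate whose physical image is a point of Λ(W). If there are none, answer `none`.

9

Numerically β ≈ 3.3028 and β' = −1/β ≈ -0.3028.
#1 (5,8): internal coord 5 + (8)·β' = +2.5778; +2.5778 ∉ [-1.4, -0.8) → out
#2 (8,-5): internal coord 8 + (-5)·β' = +9.5139; +9.5139 ∉ [-1.4, -0.8) → out
#3 (-4,-8): internal coord -4 + (-8)·β' = -1.5778; -1.5778 ∉ [-1.4, -0.8) → out
#4 (-3,3): internal coord -3 + (3)·β' = -3.9083; -3.9083 ∉ [-1.4, -0.8) → out
#5 (-2,-5): internal coord -2 + (-5)·β' = -0.4861; -0.4861 ∉ [-1.4, -0.8) → out
#6 (-2,-4): internal coord -2 + (-4)·β' = -0.7889; -0.7889 ∉ [-1.4, -0.8) → out
#7 (-2,0): internal coord -2 + (0)·β' = -2.0000; -2.0000 ∉ [-1.4, -0.8) → out
#8 (-1,2): internal coord -1 + (2)·β' = -1.6056; -1.6056 ∉ [-1.4, -0.8) → out
#9 (-3,-7): internal coord -3 + (-7)·β' = -0.8806; -0.8806 ∈ [-1.4, -0.8) → IN Λ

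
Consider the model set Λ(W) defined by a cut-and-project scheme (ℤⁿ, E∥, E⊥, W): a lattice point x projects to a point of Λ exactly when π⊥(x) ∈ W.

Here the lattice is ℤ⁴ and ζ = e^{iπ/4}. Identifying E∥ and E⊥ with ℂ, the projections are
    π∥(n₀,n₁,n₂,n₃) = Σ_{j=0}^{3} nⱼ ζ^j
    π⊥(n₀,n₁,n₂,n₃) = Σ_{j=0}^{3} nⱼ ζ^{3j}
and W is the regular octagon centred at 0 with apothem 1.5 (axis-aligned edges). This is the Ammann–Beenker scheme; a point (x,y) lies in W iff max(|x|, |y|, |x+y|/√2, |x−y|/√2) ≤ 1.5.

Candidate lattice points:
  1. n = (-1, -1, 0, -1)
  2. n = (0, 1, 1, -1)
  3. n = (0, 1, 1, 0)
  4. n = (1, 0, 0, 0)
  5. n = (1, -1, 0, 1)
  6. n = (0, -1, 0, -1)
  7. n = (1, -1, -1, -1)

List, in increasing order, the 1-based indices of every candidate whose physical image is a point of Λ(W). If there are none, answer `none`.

With ζ = e^{iπ/4} the internal vectors are ζ^0,ζ^3,ζ^6,ζ^9.
candidate 1: n = (-1, -1, 0, -1) → π⊥ ≈ (-1.000000, -1.414214); max(|x|,|y|,|x±y|/√2) = 1.707107 > 1.5 ⇒ ∉ W
candidate 2: n = (0, 1, 1, -1) → π⊥ ≈ (-1.414214, -1.000000); max(|x|,|y|,|x±y|/√2) = 1.707107 > 1.5 ⇒ ∉ W
candidate 3: n = (0, 1, 1, 0) → π⊥ ≈ (-0.707107, -0.292893); max(|x|,|y|,|x±y|/√2) = 0.707107 ≤ 1.5 ⇒ ∈ W
candidate 4: n = (1, 0, 0, 0) → π⊥ ≈ (+1.000000, +0.000000); max(|x|,|y|,|x±y|/√2) = 1.000000 ≤ 1.5 ⇒ ∈ W
candidate 5: n = (1, -1, 0, 1) → π⊥ ≈ (+2.414214, +0.000000); max(|x|,|y|,|x±y|/√2) = 2.414214 > 1.5 ⇒ ∉ W
candidate 6: n = (0, -1, 0, -1) → π⊥ ≈ (+0.000000, -1.414214); max(|x|,|y|,|x±y|/√2) = 1.414214 ≤ 1.5 ⇒ ∈ W
candidate 7: n = (1, -1, -1, -1) → π⊥ ≈ (+1.000000, -0.414214); max(|x|,|y|,|x±y|/√2) = 1.000000 ≤ 1.5 ⇒ ∈ W

3, 4, 6, 7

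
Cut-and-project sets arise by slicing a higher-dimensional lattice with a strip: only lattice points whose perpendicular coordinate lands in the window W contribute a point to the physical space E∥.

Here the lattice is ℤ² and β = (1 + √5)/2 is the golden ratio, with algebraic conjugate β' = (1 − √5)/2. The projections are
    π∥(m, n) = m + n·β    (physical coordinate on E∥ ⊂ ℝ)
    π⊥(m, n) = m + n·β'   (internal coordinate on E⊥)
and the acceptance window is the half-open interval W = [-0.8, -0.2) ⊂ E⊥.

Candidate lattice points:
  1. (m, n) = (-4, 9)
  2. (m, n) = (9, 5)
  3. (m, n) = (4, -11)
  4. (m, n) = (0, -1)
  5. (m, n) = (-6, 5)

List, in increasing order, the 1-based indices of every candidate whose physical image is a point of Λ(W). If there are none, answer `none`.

Numerically β ≈ 1.61803 and β' = −1/β ≈ -0.61803.
[1] lift (-4,9): star map gives -9.56231; window check -0.8 ≤ -9.56231 < -0.2 is false → out
[2] lift (9,5): star map gives 5.90983; window check -0.8 ≤ 5.90983 < -0.2 is false → out
[3] lift (4,-11): star map gives 10.79837; window check -0.8 ≤ 10.79837 < -0.2 is false → out
[4] lift (0,-1): star map gives 0.61803; window check -0.8 ≤ 0.61803 < -0.2 is false → out
[5] lift (-6,5): star map gives -9.09017; window check -0.8 ≤ -9.09017 < -0.2 is false → out

none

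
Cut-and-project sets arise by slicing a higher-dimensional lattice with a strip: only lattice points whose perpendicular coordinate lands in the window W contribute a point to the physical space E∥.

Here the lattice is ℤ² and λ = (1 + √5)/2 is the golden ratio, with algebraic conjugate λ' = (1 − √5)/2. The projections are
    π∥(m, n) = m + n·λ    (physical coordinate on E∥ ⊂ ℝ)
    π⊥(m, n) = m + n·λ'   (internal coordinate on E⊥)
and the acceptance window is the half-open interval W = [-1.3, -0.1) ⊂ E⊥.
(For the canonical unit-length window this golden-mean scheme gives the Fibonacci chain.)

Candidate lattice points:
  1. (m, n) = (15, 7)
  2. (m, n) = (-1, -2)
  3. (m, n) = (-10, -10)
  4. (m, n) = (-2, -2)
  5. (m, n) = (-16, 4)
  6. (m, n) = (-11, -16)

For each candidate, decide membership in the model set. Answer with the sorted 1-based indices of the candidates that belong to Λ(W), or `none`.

4, 6

Compute λ' = (1−√5)/2 = -0.61803, so π⊥(m,n) = m -0.61803·n.
candidate 1: (m,n)=(15,7) → π∥ = 15+7·λ ≈ 26.32624, π⊥ = 15+7·λ' ≈ 10.67376 ∉ [-1.3, -0.1) ⇒ out
candidate 2: (m,n)=(-1,-2) → π∥ = -1-2·λ ≈ -4.23607, π⊥ = -1-2·λ' ≈ 0.23607 ∉ [-1.3, -0.1) ⇒ out
candidate 3: (m,n)=(-10,-10) → π∥ = -10-10·λ ≈ -26.18034, π⊥ = -10-10·λ' ≈ -3.81966 ∉ [-1.3, -0.1) ⇒ out
candidate 4: (m,n)=(-2,-2) → π∥ = -2-2·λ ≈ -5.23607, π⊥ = -2-2·λ' ≈ -0.76393 ∈ [-1.3, -0.1) ⇒ IN Λ
candidate 5: (m,n)=(-16,4) → π∥ = -16+4·λ ≈ -9.52786, π⊥ = -16+4·λ' ≈ -18.47214 ∉ [-1.3, -0.1) ⇒ out
candidate 6: (m,n)=(-11,-16) → π∥ = -11-16·λ ≈ -36.88854, π⊥ = -11-16·λ' ≈ -1.11146 ∈ [-1.3, -0.1) ⇒ IN Λ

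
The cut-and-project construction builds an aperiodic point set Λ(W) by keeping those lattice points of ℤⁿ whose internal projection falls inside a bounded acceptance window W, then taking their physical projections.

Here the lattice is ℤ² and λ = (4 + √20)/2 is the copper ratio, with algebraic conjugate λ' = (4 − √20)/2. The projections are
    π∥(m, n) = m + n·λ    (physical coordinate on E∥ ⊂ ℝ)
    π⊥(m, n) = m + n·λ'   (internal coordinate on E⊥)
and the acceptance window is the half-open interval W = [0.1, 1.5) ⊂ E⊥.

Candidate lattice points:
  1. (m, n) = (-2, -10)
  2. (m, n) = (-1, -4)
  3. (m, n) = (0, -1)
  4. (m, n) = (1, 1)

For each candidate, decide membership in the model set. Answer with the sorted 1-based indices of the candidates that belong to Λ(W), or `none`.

1, 3, 4

λ' = (4−√20)/2 ≈ -0.236068.
#1 (-2,-10): internal coord -2 + (-10)·λ' = +0.360680; +0.360680 ∈ [0.1, 1.5) → IN Λ
#2 (-1,-4): internal coord -1 + (-4)·λ' = -0.055728; -0.055728 ∉ [0.1, 1.5) → out
#3 (0,-1): internal coord 0 + (-1)·λ' = +0.236068; +0.236068 ∈ [0.1, 1.5) → IN Λ
#4 (1,1): internal coord 1 + (1)·λ' = +0.763932; +0.763932 ∈ [0.1, 1.5) → IN Λ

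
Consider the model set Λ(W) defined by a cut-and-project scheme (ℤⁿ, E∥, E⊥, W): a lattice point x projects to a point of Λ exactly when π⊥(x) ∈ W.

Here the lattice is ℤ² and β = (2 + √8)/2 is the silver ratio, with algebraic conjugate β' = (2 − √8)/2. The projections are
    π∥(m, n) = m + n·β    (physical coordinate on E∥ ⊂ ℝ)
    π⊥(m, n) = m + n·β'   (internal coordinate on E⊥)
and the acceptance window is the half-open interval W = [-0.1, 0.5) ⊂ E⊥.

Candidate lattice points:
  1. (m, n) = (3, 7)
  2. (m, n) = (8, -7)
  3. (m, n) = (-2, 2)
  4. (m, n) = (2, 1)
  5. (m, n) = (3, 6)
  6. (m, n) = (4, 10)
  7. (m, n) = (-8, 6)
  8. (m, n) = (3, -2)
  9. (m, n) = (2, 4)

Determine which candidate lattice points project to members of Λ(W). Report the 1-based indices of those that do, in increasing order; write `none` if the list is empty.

Numerically β ≈ 2.4142 and β' = −1/β ≈ -0.4142.
#1 (3,7): internal coord 3 + (7)·β' = +0.1005; +0.1005 ∈ [-0.1, 0.5) → IN Λ
#2 (8,-7): internal coord 8 + (-7)·β' = +10.8995; +10.8995 ∉ [-0.1, 0.5) → out
#3 (-2,2): internal coord -2 + (2)·β' = -2.8284; -2.8284 ∉ [-0.1, 0.5) → out
#4 (2,1): internal coord 2 + (1)·β' = +1.5858; +1.5858 ∉ [-0.1, 0.5) → out
#5 (3,6): internal coord 3 + (6)·β' = +0.5147; +0.5147 ∉ [-0.1, 0.5) → out
#6 (4,10): internal coord 4 + (10)·β' = -0.1421; -0.1421 ∉ [-0.1, 0.5) → out
#7 (-8,6): internal coord -8 + (6)·β' = -10.4853; -10.4853 ∉ [-0.1, 0.5) → out
#8 (3,-2): internal coord 3 + (-2)·β' = +3.8284; +3.8284 ∉ [-0.1, 0.5) → out
#9 (2,4): internal coord 2 + (4)·β' = +0.3431; +0.3431 ∈ [-0.1, 0.5) → IN Λ

1, 9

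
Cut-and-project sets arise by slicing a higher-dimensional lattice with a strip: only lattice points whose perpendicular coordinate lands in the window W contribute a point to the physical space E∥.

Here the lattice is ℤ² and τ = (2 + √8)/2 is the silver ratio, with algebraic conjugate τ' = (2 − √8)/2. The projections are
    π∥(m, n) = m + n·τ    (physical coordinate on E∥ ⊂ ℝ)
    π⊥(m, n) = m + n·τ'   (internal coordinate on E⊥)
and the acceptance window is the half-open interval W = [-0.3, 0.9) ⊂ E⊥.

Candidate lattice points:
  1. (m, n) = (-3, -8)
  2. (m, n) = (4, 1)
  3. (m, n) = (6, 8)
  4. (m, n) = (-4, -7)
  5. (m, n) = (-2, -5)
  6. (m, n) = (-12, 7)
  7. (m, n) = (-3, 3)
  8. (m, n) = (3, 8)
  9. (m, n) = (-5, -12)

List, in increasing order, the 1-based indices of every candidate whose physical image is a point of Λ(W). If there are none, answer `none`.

τ' = (2−√8)/2 ≈ -0.4142.
candidate 1: (m,n)=(-3,-8) → π∥ = -3-8·τ ≈ -22.3137, π⊥ = -3-8·τ' ≈ 0.3137 ∈ [-0.3, 0.9) ⇒ IN Λ
candidate 2: (m,n)=(4,1) → π∥ = 4+1·τ ≈ 6.4142, π⊥ = 4+1·τ' ≈ 3.5858 ∉ [-0.3, 0.9) ⇒ out
candidate 3: (m,n)=(6,8) → π∥ = 6+8·τ ≈ 25.3137, π⊥ = 6+8·τ' ≈ 2.6863 ∉ [-0.3, 0.9) ⇒ out
candidate 4: (m,n)=(-4,-7) → π∥ = -4-7·τ ≈ -20.8995, π⊥ = -4-7·τ' ≈ -1.1005 ∉ [-0.3, 0.9) ⇒ out
candidate 5: (m,n)=(-2,-5) → π∥ = -2-5·τ ≈ -14.0711, π⊥ = -2-5·τ' ≈ 0.0711 ∈ [-0.3, 0.9) ⇒ IN Λ
candidate 6: (m,n)=(-12,7) → π∥ = -12+7·τ ≈ 4.8995, π⊥ = -12+7·τ' ≈ -14.8995 ∉ [-0.3, 0.9) ⇒ out
candidate 7: (m,n)=(-3,3) → π∥ = -3+3·τ ≈ 4.2426, π⊥ = -3+3·τ' ≈ -4.2426 ∉ [-0.3, 0.9) ⇒ out
candidate 8: (m,n)=(3,8) → π∥ = 3+8·τ ≈ 22.3137, π⊥ = 3+8·τ' ≈ -0.3137 ∉ [-0.3, 0.9) ⇒ out
candidate 9: (m,n)=(-5,-12) → π∥ = -5-12·τ ≈ -33.9706, π⊥ = -5-12·τ' ≈ -0.0294 ∈ [-0.3, 0.9) ⇒ IN Λ

1, 5, 9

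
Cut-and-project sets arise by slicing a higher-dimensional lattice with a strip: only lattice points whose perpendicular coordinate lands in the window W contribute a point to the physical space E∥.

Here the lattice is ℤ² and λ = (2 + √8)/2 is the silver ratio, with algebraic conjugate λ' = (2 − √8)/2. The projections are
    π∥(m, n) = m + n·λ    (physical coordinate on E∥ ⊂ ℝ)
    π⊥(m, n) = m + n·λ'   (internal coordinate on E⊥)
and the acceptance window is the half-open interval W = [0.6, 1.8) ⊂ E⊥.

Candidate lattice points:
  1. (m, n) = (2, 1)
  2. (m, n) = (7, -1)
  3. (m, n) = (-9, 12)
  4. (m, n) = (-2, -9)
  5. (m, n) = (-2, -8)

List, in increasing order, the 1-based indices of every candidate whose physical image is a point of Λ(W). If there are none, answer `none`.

1, 4, 5

Compute λ' = (2−√8)/2 = -0.41421, so π⊥(m,n) = m -0.41421·n.
[1] lift (2,1): star map gives 1.58579; window check 0.6 ≤ 1.58579 < 1.8 is true → IN Λ
[2] lift (7,-1): star map gives 7.41421; window check 0.6 ≤ 7.41421 < 1.8 is false → out
[3] lift (-9,12): star map gives -13.97056; window check 0.6 ≤ -13.97056 < 1.8 is false → out
[4] lift (-2,-9): star map gives 1.72792; window check 0.6 ≤ 1.72792 < 1.8 is true → IN Λ
[5] lift (-2,-8): star map gives 1.31371; window check 0.6 ≤ 1.31371 < 1.8 is true → IN Λ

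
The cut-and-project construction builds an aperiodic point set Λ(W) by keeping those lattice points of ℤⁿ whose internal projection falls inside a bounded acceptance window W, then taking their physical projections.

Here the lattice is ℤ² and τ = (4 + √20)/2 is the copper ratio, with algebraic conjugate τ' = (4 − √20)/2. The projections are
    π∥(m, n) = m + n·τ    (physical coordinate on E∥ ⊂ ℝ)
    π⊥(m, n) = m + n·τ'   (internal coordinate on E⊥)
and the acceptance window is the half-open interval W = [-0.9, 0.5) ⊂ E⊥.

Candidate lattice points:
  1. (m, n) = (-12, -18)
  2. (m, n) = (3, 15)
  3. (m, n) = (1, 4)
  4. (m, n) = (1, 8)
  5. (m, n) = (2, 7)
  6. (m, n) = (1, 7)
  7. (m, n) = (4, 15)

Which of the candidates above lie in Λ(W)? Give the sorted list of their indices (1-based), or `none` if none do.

τ' = (4−√20)/2 ≈ -0.2361.
#1 (-12,-18): internal coord -12 + (-18)·τ' = -7.7508; -7.7508 ∉ [-0.9, 0.5) → out
#2 (3,15): internal coord 3 + (15)·τ' = -0.5410; -0.5410 ∈ [-0.9, 0.5) → IN Λ
#3 (1,4): internal coord 1 + (4)·τ' = +0.0557; +0.0557 ∈ [-0.9, 0.5) → IN Λ
#4 (1,8): internal coord 1 + (8)·τ' = -0.8885; -0.8885 ∈ [-0.9, 0.5) → IN Λ
#5 (2,7): internal coord 2 + (7)·τ' = +0.3475; +0.3475 ∈ [-0.9, 0.5) → IN Λ
#6 (1,7): internal coord 1 + (7)·τ' = -0.6525; -0.6525 ∈ [-0.9, 0.5) → IN Λ
#7 (4,15): internal coord 4 + (15)·τ' = +0.4590; +0.4590 ∈ [-0.9, 0.5) → IN Λ

2, 3, 4, 5, 6, 7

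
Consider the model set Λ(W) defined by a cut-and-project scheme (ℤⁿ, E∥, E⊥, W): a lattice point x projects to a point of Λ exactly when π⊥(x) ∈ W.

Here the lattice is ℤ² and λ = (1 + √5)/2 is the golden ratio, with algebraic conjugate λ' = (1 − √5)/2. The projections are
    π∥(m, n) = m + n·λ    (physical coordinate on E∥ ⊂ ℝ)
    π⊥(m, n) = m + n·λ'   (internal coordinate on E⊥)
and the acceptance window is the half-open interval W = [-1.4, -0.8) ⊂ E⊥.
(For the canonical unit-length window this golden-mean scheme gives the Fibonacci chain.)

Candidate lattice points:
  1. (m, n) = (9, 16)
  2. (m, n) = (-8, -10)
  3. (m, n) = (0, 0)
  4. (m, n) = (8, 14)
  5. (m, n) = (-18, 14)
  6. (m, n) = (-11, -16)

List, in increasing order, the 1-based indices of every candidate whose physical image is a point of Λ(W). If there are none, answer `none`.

1, 6

Numerically λ ≈ 1.61803 and λ' = −1/λ ≈ -0.61803.
#1 (9,16): internal coord 9 + (16)·λ' = -0.88854; -0.88854 ∈ [-1.4, -0.8) → IN Λ
#2 (-8,-10): internal coord -8 + (-10)·λ' = -1.81966; -1.81966 ∉ [-1.4, -0.8) → out
#3 (0,0): internal coord 0 + (0)·λ' = +0.00000; +0.00000 ∉ [-1.4, -0.8) → out
#4 (8,14): internal coord 8 + (14)·λ' = -0.65248; -0.65248 ∉ [-1.4, -0.8) → out
#5 (-18,14): internal coord -18 + (14)·λ' = -26.65248; -26.65248 ∉ [-1.4, -0.8) → out
#6 (-11,-16): internal coord -11 + (-16)·λ' = -1.11146; -1.11146 ∈ [-1.4, -0.8) → IN Λ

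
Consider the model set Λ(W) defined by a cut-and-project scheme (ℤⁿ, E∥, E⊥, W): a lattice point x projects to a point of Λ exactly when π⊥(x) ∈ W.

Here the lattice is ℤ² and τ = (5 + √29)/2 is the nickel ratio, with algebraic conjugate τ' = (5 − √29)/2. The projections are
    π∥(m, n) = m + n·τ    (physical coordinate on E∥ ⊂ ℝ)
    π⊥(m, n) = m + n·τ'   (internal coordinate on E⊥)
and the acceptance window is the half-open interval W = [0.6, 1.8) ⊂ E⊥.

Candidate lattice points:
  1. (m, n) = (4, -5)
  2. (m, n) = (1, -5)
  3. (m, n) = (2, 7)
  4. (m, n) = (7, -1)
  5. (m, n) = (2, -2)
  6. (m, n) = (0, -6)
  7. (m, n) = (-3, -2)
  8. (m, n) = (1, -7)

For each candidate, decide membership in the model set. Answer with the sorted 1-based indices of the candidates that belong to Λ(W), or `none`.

Compute τ' = (5−√29)/2 = -0.19258, so π⊥(m,n) = m -0.19258·n.
[1] lift (4,-5): star map gives 4.96291; window check 0.6 ≤ 4.96291 < 1.8 is false → out
[2] lift (1,-5): star map gives 1.96291; window check 0.6 ≤ 1.96291 < 1.8 is false → out
[3] lift (2,7): star map gives 0.65192; window check 0.6 ≤ 0.65192 < 1.8 is true → IN Λ
[4] lift (7,-1): star map gives 7.19258; window check 0.6 ≤ 7.19258 < 1.8 is false → out
[5] lift (2,-2): star map gives 2.38516; window check 0.6 ≤ 2.38516 < 1.8 is false → out
[6] lift (0,-6): star map gives 1.15549; window check 0.6 ≤ 1.15549 < 1.8 is true → IN Λ
[7] lift (-3,-2): star map gives -2.61484; window check 0.6 ≤ -2.61484 < 1.8 is false → out
[8] lift (1,-7): star map gives 2.34808; window check 0.6 ≤ 2.34808 < 1.8 is false → out

3, 6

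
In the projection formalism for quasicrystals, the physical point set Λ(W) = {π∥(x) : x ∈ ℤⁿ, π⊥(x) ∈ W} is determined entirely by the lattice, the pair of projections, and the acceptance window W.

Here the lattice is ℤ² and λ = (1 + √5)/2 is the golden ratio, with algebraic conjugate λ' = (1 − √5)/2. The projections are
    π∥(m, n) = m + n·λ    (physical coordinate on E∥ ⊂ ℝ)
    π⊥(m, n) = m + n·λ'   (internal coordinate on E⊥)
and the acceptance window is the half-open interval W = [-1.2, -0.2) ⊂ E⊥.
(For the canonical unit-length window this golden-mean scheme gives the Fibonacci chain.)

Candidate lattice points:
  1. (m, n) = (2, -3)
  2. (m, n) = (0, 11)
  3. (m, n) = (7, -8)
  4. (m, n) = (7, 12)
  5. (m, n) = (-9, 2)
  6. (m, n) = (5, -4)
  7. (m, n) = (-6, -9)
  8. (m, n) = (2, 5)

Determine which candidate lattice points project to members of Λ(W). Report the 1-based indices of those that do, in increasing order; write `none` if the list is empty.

Compute λ' = (1−√5)/2 = -0.618034, so π⊥(m,n) = m -0.618034·n.
#1 (2,-3): internal coord 2 + (-3)·λ' = +3.854102; +3.854102 ∉ [-1.2, -0.2) → out
#2 (0,11): internal coord 0 + (11)·λ' = -6.798374; -6.798374 ∉ [-1.2, -0.2) → out
#3 (7,-8): internal coord 7 + (-8)·λ' = +11.944272; +11.944272 ∉ [-1.2, -0.2) → out
#4 (7,12): internal coord 7 + (12)·λ' = -0.416408; -0.416408 ∈ [-1.2, -0.2) → IN Λ
#5 (-9,2): internal coord -9 + (2)·λ' = -10.236068; -10.236068 ∉ [-1.2, -0.2) → out
#6 (5,-4): internal coord 5 + (-4)·λ' = +7.472136; +7.472136 ∉ [-1.2, -0.2) → out
#7 (-6,-9): internal coord -6 + (-9)·λ' = -0.437694; -0.437694 ∈ [-1.2, -0.2) → IN Λ
#8 (2,5): internal coord 2 + (5)·λ' = -1.090170; -1.090170 ∈ [-1.2, -0.2) → IN Λ

4, 7, 8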